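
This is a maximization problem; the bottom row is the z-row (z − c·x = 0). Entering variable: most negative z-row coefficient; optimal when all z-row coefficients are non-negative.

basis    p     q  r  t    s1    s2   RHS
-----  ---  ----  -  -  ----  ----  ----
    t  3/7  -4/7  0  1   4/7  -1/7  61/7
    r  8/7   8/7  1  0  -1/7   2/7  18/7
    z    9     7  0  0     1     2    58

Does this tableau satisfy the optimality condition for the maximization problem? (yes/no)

Every z-row coefficient is ≥ 0, so the tableau is optimal.

yes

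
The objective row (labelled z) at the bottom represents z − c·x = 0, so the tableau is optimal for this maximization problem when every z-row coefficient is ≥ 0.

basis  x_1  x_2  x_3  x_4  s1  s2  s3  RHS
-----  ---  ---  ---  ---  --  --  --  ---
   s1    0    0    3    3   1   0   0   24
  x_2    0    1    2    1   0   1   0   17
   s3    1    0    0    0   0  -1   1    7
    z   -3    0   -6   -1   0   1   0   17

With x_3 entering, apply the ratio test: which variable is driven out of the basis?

Column x_3 entries and ratios — s1: 24/3 = 8; x_2: 17/2 = 17/2; s3: 0 ≤ 0, skip.
Smallest ratio is 8 in the row of s1, so s1 leaves.

s1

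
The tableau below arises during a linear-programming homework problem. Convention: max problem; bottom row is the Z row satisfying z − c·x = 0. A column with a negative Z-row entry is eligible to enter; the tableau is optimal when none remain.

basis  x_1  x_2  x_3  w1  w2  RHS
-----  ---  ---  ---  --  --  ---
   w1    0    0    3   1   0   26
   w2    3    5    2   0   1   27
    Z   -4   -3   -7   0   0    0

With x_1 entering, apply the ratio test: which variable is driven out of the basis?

w2

Column x_1 entries and ratios — w1: 0 ≤ 0, skip; w2: 27/3 = 9.
Smallest ratio is 9 in the row of w2, so w2 leaves.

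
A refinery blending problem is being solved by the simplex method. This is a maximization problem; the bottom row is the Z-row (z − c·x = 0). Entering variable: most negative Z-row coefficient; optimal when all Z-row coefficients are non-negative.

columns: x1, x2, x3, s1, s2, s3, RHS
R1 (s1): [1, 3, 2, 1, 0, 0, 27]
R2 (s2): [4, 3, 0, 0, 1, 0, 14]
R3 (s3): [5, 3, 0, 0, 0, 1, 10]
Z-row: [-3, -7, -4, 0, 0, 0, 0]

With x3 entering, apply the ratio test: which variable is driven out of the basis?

s1

Column x3 entries and ratios — s1: 27/2 = 27/2; s2: 0 ≤ 0, skip; s3: 0 ≤ 0, skip.
Smallest ratio is 27/2 in the row of s1, so s1 leaves.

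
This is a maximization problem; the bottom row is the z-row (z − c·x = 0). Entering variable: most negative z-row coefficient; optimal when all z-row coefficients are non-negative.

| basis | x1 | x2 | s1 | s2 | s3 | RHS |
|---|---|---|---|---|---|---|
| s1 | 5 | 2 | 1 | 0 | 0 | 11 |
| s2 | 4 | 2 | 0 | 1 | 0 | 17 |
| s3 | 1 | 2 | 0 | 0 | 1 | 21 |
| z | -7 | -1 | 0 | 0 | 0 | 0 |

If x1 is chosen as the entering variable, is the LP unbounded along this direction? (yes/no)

no

Column x1 has positive entries in row(s) 1, 2, 3, so the ratio test bounds it — not unbounded.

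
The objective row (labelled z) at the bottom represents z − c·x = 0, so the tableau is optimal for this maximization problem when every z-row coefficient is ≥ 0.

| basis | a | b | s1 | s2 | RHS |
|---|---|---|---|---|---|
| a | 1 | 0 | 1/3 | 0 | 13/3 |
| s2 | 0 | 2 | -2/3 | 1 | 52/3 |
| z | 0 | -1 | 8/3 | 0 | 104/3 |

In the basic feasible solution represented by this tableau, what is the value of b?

0

b is not in the basis, so in the current basic feasible solution b = 0.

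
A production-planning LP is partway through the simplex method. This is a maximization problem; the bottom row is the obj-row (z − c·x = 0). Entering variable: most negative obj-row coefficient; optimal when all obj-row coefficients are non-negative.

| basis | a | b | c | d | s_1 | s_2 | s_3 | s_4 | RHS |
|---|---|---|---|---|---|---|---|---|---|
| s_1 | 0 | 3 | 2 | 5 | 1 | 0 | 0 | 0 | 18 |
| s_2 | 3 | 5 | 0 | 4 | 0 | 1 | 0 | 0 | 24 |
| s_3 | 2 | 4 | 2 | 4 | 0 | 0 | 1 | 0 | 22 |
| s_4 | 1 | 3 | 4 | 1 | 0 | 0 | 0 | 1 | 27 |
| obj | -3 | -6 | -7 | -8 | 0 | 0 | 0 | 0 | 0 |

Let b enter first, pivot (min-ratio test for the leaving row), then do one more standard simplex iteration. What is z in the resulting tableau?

Ratio test on column b — row 1: 18/3 = 6; row 2: 24/5 = 24/5; row 3: 22/4 = 11/2; row 4: 27/3 = 9. Minimum is 24/5 at row 2 (s_2 leaves); pivot element 5.
Pivot on row 2; the obj-row RHS becomes 0 − (-6)·(24/5) = 144/5.
Next entering variable (most negative obj-row entry -7): c.
Ratio test on column c — row 1: (18/5)/2 = 9/5; row 2: entry 0 ≤ 0; row 3: (14/5)/2 = 7/5; row 4: (63/5)/4 = 63/20. Minimum is 7/5 at row 3 (s_3 leaves); pivot element 2.
After the second pivot the obj-row RHS is 144/5 − (-7)·(7/5) = 193/5.

193/5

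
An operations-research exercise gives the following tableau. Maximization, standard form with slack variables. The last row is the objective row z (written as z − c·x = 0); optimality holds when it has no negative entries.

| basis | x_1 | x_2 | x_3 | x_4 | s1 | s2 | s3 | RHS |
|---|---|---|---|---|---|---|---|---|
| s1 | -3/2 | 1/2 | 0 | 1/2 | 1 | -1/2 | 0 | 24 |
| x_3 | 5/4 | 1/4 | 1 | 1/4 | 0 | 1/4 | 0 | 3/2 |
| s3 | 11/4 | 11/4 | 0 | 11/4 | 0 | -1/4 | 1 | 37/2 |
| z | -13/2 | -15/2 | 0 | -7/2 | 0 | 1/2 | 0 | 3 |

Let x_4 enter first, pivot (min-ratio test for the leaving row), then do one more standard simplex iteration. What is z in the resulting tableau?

Ratio test on column x_4 — row 1: 24/(1/2) = 48; row 2: (3/2)/(1/4) = 6; row 3: (37/2)/(11/4) = 74/11. Minimum is 6 at row 2 (x_3 leaves); pivot element 1/4.
Pivot on row 2; the z-row RHS becomes 3 − (-7/2)·6 = 24.
Next entering variable (most negative z-row entry -4): x_2.
Ratio test on column x_2 — row 1: entry 0 ≤ 0; row 2: 6/1 = 6; row 3: entry 0 ≤ 0. Minimum is 6 at row 2 (x_4 leaves); pivot element 1.
After the second pivot the z-row RHS is 24 − (-4)·6 = 48.

48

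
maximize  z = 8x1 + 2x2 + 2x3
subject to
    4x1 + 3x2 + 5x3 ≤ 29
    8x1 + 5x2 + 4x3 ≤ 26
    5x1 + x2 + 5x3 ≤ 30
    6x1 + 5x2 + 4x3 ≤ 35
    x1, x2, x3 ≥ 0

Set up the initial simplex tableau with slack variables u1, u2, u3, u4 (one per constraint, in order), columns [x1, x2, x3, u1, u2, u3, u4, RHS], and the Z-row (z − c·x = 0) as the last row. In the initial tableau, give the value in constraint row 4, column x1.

6

Constraint 4 has coefficient 6 on x1.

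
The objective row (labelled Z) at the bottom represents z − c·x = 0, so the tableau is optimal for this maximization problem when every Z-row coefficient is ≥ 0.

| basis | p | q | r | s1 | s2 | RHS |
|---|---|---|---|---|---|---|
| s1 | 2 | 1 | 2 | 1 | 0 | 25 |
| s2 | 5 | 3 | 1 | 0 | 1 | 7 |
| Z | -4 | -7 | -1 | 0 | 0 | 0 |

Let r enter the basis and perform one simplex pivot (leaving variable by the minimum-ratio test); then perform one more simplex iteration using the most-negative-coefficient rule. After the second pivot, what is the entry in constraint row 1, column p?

Ratio test on column r — row 1: 25/2 = 25/2; row 2: 7/1 = 7. Minimum is 7 at row 2 (s2 leaves); pivot element 1.
Divide row 2 by 1; eliminate column r from the other rows.
Second iteration: most negative Z-row entry is -4 in column q, so q enters.
Ratio test on column q — row 1: entry -5 ≤ 0; row 2: 7/3 = 7/3. Minimum is 7/3 at row 2 (r leaves); pivot element 3.
Divide row 2 by 3; eliminate column q from the other rows.
After both pivots, the entry at constraint row 1, column p is 1/3.

1/3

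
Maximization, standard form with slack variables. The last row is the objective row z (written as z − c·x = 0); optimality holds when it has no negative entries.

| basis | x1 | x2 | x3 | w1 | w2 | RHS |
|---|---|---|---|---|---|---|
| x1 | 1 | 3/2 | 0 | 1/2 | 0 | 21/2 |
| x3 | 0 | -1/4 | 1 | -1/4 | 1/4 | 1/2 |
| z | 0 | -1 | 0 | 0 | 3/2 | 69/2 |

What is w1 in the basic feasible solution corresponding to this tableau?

0

w1 is not in the basis, so in the current basic feasible solution w1 = 0.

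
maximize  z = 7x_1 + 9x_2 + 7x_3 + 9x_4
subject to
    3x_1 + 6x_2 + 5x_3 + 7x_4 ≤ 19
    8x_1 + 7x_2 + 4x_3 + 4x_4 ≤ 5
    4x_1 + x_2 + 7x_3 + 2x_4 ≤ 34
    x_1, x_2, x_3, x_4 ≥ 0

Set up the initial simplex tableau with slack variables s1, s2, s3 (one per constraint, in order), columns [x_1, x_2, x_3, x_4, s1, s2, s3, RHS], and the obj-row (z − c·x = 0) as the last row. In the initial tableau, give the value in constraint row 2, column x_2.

Constraint 2 has coefficient 7 on x_2.

7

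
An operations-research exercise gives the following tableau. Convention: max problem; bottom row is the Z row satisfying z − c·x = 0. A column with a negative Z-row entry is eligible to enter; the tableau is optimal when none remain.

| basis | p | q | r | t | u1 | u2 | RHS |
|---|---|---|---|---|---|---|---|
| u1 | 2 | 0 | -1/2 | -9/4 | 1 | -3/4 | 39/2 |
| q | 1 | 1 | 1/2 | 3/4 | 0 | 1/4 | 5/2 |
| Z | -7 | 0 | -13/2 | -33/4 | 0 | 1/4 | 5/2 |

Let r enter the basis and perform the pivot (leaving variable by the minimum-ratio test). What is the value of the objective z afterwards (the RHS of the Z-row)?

Ratio test on column r — row 1: entry -1/2 ≤ 0; row 2: (5/2)/(1/2) = 5. Minimum is 5 at row 2 (q leaves); pivot element 1/2.
Pivot on row 2; the Z-row RHS becomes 5/2 − (-13/2)·5 = 35.

35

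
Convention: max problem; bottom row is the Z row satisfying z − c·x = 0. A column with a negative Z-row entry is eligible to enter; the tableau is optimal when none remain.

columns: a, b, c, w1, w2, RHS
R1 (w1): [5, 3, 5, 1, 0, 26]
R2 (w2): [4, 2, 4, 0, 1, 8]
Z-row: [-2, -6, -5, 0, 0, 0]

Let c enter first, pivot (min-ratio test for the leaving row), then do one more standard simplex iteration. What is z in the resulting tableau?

24

Ratio test on column c — row 1: 26/5 = 26/5; row 2: 8/4 = 2. Minimum is 2 at row 2 (w2 leaves); pivot element 4.
Pivot on row 2; the Z-row RHS becomes 0 − (-5)·2 = 10.
Next entering variable (most negative Z-row entry -7/2): b.
Ratio test on column b — row 1: 16/(1/2) = 32; row 2: 2/(1/2) = 4. Minimum is 4 at row 2 (c leaves); pivot element 1/2.
After the second pivot the Z-row RHS is 10 − (-7/2)·4 = 24.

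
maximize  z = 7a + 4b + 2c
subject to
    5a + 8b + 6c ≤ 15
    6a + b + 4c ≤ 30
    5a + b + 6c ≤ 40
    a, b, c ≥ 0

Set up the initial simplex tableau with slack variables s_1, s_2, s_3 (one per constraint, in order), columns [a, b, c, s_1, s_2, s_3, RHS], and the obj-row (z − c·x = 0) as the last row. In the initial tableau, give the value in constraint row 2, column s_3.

0

Slack s_3 belongs to constraint 3; its column is the unit vector e_3, so the entry in row 2 is 0.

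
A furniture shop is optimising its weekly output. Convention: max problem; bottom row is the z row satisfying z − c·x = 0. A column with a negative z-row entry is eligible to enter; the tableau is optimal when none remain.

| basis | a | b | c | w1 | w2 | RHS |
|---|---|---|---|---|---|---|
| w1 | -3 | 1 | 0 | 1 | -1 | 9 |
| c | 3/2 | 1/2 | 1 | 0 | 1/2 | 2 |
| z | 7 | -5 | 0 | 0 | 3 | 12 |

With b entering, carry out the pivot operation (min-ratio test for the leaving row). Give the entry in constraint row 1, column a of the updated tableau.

Ratio test on column b — row 1: 9/1 = 9; row 2: 2/(1/2) = 4. Minimum is 4 at row 2 (c leaves); pivot element 1/2.
Divide row 2 by 1/2; eliminate column b from the other rows.
Row 1 update in column a: -3 − 1·3 = -6.

-6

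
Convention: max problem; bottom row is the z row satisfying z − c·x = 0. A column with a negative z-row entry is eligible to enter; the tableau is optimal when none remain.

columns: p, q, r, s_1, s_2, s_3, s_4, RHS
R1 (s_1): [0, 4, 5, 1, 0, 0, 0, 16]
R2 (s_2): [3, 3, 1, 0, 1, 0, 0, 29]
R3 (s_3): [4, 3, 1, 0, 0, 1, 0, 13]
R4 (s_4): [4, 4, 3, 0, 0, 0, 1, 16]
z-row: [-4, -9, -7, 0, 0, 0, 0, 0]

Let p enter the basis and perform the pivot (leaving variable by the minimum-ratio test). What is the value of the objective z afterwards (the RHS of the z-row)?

Ratio test on column p — row 1: entry 0 ≤ 0; row 2: 29/3 = 29/3; row 3: 13/4 = 13/4; row 4: 16/4 = 4. Minimum is 13/4 at row 3 (s_3 leaves); pivot element 4.
Pivot on row 3; the z-row RHS becomes 0 − (-4)·(13/4) = 13.

13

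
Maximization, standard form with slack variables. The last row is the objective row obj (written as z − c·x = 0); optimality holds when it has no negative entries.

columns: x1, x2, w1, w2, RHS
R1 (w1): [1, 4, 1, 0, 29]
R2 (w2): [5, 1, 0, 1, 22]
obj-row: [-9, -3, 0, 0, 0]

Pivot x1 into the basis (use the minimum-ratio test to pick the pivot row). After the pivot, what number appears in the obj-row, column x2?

-6/5

Ratio test on column x1 — row 1: 29/1 = 29; row 2: 22/5 = 22/5. Minimum is 22/5 at row 2 (w2 leaves); pivot element 5.
Divide row 2 by 5; eliminate column x1 from the other rows.
obj-row update in column x2: -3 − (-9)·(1/5) = -6/5.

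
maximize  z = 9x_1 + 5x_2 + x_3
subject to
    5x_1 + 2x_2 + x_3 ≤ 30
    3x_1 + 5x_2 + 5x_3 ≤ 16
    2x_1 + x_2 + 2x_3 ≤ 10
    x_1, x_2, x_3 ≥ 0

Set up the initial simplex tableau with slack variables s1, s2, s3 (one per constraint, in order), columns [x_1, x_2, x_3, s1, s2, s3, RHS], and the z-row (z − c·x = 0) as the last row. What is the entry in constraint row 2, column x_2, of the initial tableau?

Constraint 2 has coefficient 5 on x_2.

5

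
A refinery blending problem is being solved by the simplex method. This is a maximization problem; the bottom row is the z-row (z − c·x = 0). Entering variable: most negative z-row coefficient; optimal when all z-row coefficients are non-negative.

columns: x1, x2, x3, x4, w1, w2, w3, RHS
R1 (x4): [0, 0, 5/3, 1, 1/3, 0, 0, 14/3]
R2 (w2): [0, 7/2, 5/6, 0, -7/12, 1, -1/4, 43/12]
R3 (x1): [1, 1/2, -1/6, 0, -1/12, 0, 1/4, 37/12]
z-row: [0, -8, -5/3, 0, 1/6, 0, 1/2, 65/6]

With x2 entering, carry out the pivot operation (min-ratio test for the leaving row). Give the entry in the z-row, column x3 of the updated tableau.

Ratio test on column x2 — row 1: entry 0 ≤ 0; row 2: (43/12)/(7/2) = 43/42; row 3: (37/12)/(1/2) = 37/6. Minimum is 43/42 at row 2 (w2 leaves); pivot element 7/2.
Divide row 2 by 7/2; eliminate column x2 from the other rows.
z-row update in column x3: -5/3 − (-8)·(5/21) = 5/21.

5/21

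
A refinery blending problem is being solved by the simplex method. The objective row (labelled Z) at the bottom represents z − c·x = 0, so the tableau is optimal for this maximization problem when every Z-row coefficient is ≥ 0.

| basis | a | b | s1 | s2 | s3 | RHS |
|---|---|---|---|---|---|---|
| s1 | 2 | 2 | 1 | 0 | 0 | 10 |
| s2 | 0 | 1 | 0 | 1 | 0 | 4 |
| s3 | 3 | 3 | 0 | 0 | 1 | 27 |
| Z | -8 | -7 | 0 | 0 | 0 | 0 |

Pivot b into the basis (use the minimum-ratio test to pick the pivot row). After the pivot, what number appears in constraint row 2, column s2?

Ratio test on column b — row 1: 10/2 = 5; row 2: 4/1 = 4; row 3: 27/3 = 9. Minimum is 4 at row 2 (s2 leaves); pivot element 1.
Divide row 2 by 1; eliminate column b from the other rows.
In the new row 2, the s2 entry is the old entry divided by the pivot: 1/1 = 1.

1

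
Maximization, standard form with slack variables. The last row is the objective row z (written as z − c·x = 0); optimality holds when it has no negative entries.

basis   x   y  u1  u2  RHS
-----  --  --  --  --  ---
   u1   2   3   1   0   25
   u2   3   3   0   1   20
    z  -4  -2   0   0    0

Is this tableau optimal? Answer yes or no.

The z-row has a negative entry -4 in column x, so it is not optimal.

no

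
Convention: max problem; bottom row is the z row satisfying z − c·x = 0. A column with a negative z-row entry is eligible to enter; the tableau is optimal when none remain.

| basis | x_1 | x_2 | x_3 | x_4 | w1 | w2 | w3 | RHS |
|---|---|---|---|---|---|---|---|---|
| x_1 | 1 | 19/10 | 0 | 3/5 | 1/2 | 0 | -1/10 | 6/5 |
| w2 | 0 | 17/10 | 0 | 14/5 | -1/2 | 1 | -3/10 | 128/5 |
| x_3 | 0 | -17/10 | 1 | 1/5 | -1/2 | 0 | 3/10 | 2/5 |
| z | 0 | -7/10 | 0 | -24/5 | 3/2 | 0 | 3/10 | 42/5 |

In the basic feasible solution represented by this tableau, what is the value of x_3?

x_3 is basic (row 3); its value is the RHS of that row, 2/5.

2/5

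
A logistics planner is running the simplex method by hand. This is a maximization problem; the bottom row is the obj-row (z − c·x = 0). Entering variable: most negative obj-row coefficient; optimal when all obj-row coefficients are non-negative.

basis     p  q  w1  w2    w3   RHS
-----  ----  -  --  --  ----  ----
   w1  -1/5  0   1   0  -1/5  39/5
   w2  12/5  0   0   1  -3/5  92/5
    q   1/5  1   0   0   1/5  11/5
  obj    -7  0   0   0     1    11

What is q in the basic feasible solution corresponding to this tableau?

q is basic (row 3); its value is the RHS of that row, 11/5.

11/5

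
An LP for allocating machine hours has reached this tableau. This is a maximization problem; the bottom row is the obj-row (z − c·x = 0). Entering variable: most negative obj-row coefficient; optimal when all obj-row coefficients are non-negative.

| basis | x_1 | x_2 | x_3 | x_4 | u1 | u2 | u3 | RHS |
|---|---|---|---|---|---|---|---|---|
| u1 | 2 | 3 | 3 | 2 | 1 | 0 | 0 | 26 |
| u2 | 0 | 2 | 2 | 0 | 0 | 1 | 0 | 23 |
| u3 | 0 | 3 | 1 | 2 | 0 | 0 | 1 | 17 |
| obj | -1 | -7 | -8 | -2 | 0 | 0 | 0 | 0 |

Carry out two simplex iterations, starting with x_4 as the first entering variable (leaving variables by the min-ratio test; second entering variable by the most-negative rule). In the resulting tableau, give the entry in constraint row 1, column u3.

-1/2

Ratio test on column x_4 — row 1: 26/2 = 13; row 2: entry 0 ≤ 0; row 3: 17/2 = 17/2. Minimum is 17/2 at row 3 (u3 leaves); pivot element 2.
Divide row 3 by 2; eliminate column x_4 from the other rows.
Second iteration: most negative obj-row entry is -7 in column x_3, so x_3 enters.
Ratio test on column x_3 — row 1: 9/2 = 9/2; row 2: 23/2 = 23/2; row 3: (17/2)/(1/2) = 17. Minimum is 9/2 at row 1 (u1 leaves); pivot element 2.
Divide row 1 by 2; eliminate column x_3 from the other rows.
After both pivots, the entry at constraint row 1, column u3 is -1/2.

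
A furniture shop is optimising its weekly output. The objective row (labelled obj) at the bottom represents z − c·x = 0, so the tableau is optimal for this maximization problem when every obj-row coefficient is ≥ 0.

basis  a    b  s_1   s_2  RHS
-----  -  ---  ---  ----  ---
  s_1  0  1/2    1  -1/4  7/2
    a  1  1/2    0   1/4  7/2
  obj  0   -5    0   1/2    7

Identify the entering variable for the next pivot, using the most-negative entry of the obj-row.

Negative obj-row entries: b: -5.
The most negative is -5 in column b, so b enters.

b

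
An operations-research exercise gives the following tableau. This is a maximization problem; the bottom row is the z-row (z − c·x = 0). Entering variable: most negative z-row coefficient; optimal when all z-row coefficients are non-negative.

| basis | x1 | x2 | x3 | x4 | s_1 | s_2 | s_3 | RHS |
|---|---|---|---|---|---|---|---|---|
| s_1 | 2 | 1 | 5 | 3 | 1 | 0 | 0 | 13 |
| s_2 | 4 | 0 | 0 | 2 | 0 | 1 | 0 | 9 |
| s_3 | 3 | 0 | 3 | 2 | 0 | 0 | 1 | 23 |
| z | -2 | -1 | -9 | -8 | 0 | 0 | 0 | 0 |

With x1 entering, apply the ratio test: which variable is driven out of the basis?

s_2

Column x1 entries and ratios — s_1: 13/2 = 13/2; s_2: 9/4 = 9/4; s_3: 23/3 = 23/3.
Smallest ratio is 9/4 in the row of s_2, so s_2 leaves.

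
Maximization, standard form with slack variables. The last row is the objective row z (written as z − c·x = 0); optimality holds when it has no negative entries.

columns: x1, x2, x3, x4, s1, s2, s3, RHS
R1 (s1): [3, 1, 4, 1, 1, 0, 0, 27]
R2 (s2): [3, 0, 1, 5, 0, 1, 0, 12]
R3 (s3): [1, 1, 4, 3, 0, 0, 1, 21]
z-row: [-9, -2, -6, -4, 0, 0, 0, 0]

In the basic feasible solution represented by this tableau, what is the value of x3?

0

x3 is not in the basis, so in the current basic feasible solution x3 = 0.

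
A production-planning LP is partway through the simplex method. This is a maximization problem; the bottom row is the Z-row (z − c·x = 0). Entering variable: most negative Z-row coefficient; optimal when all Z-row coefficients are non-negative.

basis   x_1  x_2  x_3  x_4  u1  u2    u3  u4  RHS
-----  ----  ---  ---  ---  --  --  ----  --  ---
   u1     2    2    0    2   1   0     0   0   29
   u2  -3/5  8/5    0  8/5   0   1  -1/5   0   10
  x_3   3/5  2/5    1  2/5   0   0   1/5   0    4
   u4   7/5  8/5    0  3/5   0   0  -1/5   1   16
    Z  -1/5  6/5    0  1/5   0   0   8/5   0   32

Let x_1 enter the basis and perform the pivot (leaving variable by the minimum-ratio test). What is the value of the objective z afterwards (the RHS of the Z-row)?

Ratio test on column x_1 — row 1: 29/2 = 29/2; row 2: entry -3/5 ≤ 0; row 3: 4/(3/5) = 20/3; row 4: 16/(7/5) = 80/7. Minimum is 20/3 at row 3 (x_3 leaves); pivot element 3/5.
Pivot on row 3; the Z-row RHS becomes 32 − (-1/5)·(20/3) = 100/3.

100/3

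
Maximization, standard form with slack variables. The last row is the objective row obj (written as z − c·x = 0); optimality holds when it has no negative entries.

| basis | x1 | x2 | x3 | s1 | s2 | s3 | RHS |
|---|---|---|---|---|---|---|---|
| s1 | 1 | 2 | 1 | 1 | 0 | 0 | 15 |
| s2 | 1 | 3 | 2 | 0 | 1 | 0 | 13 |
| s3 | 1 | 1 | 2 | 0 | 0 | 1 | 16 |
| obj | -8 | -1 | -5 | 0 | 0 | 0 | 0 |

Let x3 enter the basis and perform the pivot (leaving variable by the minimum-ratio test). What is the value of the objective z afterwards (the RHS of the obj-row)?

Ratio test on column x3 — row 1: 15/1 = 15; row 2: 13/2 = 13/2; row 3: 16/2 = 8. Minimum is 13/2 at row 2 (s2 leaves); pivot element 2.
Pivot on row 2; the obj-row RHS becomes 0 − (-5)·(13/2) = 65/2.

65/2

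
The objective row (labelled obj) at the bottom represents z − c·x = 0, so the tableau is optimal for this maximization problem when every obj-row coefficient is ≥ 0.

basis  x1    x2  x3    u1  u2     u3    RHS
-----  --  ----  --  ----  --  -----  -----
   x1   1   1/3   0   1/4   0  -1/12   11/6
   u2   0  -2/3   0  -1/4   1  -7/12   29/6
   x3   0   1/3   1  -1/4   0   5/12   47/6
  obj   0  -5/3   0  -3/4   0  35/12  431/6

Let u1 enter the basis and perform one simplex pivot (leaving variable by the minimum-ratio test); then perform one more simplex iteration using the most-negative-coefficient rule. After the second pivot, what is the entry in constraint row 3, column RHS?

Ratio test on column u1 — row 1: (11/6)/(1/4) = 22/3; row 2: entry -1/4 ≤ 0; row 3: entry -1/4 ≤ 0. Minimum is 22/3 at row 1 (x1 leaves); pivot element 1/4.
Divide row 1 by 1/4; eliminate column u1 from the other rows.
Second iteration: most negative obj-row entry is -2/3 in column x2, so x2 enters.
Ratio test on column x2 — row 1: (22/3)/(4/3) = 11/2; row 2: entry -1/3 ≤ 0; row 3: (29/3)/(2/3) = 29/2. Minimum is 11/2 at row 1 (u1 leaves); pivot element 4/3.
Divide row 1 by 4/3; eliminate column x2 from the other rows.
After both pivots, the entry at constraint row 3, column RHS is 6.

6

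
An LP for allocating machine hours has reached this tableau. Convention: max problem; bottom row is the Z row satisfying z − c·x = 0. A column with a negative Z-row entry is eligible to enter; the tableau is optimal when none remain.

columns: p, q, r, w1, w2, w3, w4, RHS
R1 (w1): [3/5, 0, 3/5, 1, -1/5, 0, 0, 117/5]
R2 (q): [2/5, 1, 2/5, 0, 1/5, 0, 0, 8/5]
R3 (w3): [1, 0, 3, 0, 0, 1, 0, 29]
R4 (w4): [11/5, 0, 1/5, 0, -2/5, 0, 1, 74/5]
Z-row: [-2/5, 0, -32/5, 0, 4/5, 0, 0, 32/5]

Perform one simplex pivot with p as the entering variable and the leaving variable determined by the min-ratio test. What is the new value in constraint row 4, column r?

Ratio test on column p — row 1: (117/5)/(3/5) = 39; row 2: (8/5)/(2/5) = 4; row 3: 29/1 = 29; row 4: (74/5)/(11/5) = 74/11. Minimum is 4 at row 2 (q leaves); pivot element 2/5.
Divide row 2 by 2/5; eliminate column p from the other rows.
Row 4 update in column r: 1/5 − (11/5)·1 = -2.

-2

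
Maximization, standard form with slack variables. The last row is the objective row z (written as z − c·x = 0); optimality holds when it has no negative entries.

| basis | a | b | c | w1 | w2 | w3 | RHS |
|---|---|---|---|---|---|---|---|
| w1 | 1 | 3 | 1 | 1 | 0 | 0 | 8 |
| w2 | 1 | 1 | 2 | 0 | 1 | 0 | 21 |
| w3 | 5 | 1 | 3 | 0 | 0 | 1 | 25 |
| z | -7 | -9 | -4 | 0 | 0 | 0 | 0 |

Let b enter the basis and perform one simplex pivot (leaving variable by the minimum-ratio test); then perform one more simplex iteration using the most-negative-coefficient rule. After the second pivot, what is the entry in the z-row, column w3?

Ratio test on column b — row 1: 8/3 = 8/3; row 2: 21/1 = 21; row 3: 25/1 = 25. Minimum is 8/3 at row 1 (w1 leaves); pivot element 3.
Divide row 1 by 3; eliminate column b from the other rows.
Second iteration: most negative z-row entry is -4 in column a, so a enters.
Ratio test on column a — row 1: (8/3)/(1/3) = 8; row 2: (55/3)/(2/3) = 55/2; row 3: (67/3)/(14/3) = 67/14. Minimum is 67/14 at row 3 (w3 leaves); pivot element 14/3.
Divide row 3 by 14/3; eliminate column a from the other rows.
After both pivots, the entry at the z-row, column w3 is 6/7.

6/7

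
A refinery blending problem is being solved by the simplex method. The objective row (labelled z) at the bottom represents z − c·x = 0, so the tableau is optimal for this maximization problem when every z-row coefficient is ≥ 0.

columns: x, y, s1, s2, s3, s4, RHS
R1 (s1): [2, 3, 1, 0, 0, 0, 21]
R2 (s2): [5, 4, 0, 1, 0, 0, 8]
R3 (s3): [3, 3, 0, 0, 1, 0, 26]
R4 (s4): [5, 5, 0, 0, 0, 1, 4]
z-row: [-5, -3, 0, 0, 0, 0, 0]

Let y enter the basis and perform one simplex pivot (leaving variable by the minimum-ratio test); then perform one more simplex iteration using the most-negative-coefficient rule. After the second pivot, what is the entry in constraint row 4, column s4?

1/5

Ratio test on column y — row 1: 21/3 = 7; row 2: 8/4 = 2; row 3: 26/3 = 26/3; row 4: 4/5 = 4/5. Minimum is 4/5 at row 4 (s4 leaves); pivot element 5.
Divide row 4 by 5; eliminate column y from the other rows.
Second iteration: most negative z-row entry is -2 in column x, so x enters.
Ratio test on column x — row 1: entry -1 ≤ 0; row 2: (24/5)/1 = 24/5; row 3: entry 0 ≤ 0; row 4: (4/5)/1 = 4/5. Minimum is 4/5 at row 4 (y leaves); pivot element 1.
Divide row 4 by 1; eliminate column x from the other rows.
After both pivots, the entry at constraint row 4, column s4 is 1/5.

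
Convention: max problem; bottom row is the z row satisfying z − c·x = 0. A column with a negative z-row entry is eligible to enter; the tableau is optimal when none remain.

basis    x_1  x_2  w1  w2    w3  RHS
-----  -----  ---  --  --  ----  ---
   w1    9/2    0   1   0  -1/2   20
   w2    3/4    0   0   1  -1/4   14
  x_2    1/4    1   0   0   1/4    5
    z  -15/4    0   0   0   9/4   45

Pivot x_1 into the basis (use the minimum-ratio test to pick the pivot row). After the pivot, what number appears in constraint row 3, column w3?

Ratio test on column x_1 — row 1: 20/(9/2) = 40/9; row 2: 14/(3/4) = 56/3; row 3: 5/(1/4) = 20. Minimum is 40/9 at row 1 (w1 leaves); pivot element 9/2.
Divide row 1 by 9/2; eliminate column x_1 from the other rows.
Row 3 update in column w3: 1/4 − (1/4)·(-1/9) = 5/18.

5/18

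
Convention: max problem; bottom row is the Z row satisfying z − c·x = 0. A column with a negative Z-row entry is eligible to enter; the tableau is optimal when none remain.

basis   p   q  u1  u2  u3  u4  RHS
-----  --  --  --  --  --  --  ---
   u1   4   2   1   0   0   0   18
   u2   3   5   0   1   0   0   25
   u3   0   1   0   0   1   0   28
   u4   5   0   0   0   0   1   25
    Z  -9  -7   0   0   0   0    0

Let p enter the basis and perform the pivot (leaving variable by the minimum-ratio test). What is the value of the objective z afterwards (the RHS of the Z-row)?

81/2

Ratio test on column p — row 1: 18/4 = 9/2; row 2: 25/3 = 25/3; row 3: entry 0 ≤ 0; row 4: 25/5 = 5. Minimum is 9/2 at row 1 (u1 leaves); pivot element 4.
Pivot on row 1; the Z-row RHS becomes 0 − (-9)·(9/2) = 81/2.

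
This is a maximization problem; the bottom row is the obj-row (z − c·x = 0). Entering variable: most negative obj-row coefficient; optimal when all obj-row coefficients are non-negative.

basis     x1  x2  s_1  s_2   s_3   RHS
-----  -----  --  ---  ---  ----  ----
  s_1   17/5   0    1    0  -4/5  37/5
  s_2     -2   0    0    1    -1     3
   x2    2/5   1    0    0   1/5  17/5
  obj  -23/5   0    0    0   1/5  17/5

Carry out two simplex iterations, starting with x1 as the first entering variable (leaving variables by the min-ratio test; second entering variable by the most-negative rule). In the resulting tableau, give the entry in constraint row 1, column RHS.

21/5

Ratio test on column x1 — row 1: (37/5)/(17/5) = 37/17; row 2: entry -2 ≤ 0; row 3: (17/5)/(2/5) = 17/2. Minimum is 37/17 at row 1 (s_1 leaves); pivot element 17/5.
Divide row 1 by 17/5; eliminate column x1 from the other rows.
Second iteration: most negative obj-row entry is -15/17 in column s_3, so s_3 enters.
Ratio test on column s_3 — row 1: entry -4/17 ≤ 0; row 2: entry -25/17 ≤ 0; row 3: (43/17)/(5/17) = 43/5. Minimum is 43/5 at row 3 (x2 leaves); pivot element 5/17.
Divide row 3 by 5/17; eliminate column s_3 from the other rows.
After both pivots, the entry at constraint row 1, column RHS is 21/5.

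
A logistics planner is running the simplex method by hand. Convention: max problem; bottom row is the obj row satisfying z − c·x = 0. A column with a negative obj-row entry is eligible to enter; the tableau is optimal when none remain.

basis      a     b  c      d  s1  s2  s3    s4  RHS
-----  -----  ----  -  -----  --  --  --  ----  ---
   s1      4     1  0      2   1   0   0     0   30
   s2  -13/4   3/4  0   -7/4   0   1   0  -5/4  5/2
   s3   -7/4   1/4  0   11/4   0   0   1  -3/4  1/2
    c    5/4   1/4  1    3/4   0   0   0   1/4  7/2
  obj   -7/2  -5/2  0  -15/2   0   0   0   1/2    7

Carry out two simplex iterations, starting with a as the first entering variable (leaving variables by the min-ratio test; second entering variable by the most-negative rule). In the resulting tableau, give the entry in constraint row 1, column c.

Ratio test on column a — row 1: 30/4 = 15/2; row 2: entry -13/4 ≤ 0; row 3: entry -7/4 ≤ 0; row 4: (7/2)/(5/4) = 14/5. Minimum is 14/5 at row 4 (c leaves); pivot element 5/4.
Divide row 4 by 5/4; eliminate column a from the other rows.
Second iteration: most negative obj-row entry is -27/5 in column d, so d enters.
Ratio test on column d — row 1: entry -2/5 ≤ 0; row 2: (58/5)/(1/5) = 58; row 3: (27/5)/(19/5) = 27/19; row 4: (14/5)/(3/5) = 14/3. Minimum is 27/19 at row 3 (s3 leaves); pivot element 19/5.
Divide row 3 by 19/5; eliminate column d from the other rows.
After both pivots, the entry at constraint row 1, column c is -58/19.

-58/19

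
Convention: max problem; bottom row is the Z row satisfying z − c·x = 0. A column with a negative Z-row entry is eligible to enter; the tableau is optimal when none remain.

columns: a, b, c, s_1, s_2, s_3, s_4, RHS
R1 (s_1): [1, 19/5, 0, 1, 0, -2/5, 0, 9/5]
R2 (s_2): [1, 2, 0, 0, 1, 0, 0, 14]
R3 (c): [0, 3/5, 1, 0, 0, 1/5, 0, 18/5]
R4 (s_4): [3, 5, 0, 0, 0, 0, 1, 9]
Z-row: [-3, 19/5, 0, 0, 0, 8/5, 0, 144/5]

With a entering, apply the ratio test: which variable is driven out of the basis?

s_1

Column a entries and ratios — s_1: (9/5)/1 = 9/5; s_2: 14/1 = 14; c: 0 ≤ 0, skip; s_4: 9/3 = 3.
Smallest ratio is 9/5 in the row of s_1, so s_1 leaves.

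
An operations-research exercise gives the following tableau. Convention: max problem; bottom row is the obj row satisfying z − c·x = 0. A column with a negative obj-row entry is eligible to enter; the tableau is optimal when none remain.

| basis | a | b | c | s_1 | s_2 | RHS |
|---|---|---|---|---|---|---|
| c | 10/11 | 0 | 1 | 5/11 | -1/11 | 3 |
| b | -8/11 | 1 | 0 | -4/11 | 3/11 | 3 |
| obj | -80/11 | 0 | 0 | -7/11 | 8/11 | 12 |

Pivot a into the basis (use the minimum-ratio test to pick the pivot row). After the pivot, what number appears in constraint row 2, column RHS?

27/5

Ratio test on column a — row 1: 3/(10/11) = 33/10; row 2: entry -8/11 ≤ 0. Minimum is 33/10 at row 1 (c leaves); pivot element 10/11.
Divide row 1 by 10/11; eliminate column a from the other rows.
Row 2 update in column RHS: 3 − (-8/11)·(33/10) = 27/5.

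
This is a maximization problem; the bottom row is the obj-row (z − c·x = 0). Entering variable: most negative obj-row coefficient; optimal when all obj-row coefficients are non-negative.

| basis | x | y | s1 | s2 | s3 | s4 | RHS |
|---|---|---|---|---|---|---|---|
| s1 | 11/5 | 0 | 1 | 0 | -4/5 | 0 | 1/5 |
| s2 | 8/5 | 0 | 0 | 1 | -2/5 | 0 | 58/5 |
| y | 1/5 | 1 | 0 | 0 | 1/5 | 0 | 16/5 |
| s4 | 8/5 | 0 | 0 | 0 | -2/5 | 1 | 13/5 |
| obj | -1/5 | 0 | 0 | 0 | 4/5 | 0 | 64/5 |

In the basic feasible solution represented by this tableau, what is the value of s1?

1/5

s1 is basic (row 1); its value is the RHS of that row, 1/5.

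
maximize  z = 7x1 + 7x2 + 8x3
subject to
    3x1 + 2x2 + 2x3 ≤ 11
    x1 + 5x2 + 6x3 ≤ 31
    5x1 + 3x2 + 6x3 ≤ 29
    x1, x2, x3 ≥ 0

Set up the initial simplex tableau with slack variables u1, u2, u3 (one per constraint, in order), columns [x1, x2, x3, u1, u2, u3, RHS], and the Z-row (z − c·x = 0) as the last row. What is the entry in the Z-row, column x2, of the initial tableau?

The Z-row carries the negated objective coefficients: the x2 entry is -7.

-7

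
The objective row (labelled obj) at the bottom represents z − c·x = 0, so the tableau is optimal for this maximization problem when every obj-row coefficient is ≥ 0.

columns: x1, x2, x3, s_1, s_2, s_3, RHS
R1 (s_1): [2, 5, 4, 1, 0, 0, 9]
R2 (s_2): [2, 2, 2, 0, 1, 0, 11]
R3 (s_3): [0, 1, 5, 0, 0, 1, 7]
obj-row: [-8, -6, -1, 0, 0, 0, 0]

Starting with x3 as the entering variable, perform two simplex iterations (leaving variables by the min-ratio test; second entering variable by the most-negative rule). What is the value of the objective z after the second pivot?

Ratio test on column x3 — row 1: 9/4 = 9/4; row 2: 11/2 = 11/2; row 3: 7/5 = 7/5. Minimum is 7/5 at row 3 (s_3 leaves); pivot element 5.
Pivot on row 3; the obj-row RHS becomes 0 − (-1)·(7/5) = 7/5.
Next entering variable (most negative obj-row entry -8): x1.
Ratio test on column x1 — row 1: (17/5)/2 = 17/10; row 2: (41/5)/2 = 41/10; row 3: entry 0 ≤ 0. Minimum is 17/10 at row 1 (s_1 leaves); pivot element 2.
After the second pivot the obj-row RHS is 7/5 − (-8)·(17/10) = 15.

15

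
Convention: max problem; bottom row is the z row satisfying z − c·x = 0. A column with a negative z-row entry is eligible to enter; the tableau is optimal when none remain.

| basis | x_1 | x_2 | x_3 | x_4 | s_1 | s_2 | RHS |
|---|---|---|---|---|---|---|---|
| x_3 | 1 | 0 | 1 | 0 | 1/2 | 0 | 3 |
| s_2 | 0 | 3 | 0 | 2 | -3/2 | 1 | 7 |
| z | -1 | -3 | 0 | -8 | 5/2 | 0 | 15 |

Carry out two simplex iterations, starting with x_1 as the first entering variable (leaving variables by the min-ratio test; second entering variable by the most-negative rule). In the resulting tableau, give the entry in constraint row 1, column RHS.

3

Ratio test on column x_1 — row 1: 3/1 = 3; row 2: entry 0 ≤ 0. Minimum is 3 at row 1 (x_3 leaves); pivot element 1.
Divide row 1 by 1; eliminate column x_1 from the other rows.
Second iteration: most negative z-row entry is -8 in column x_4, so x_4 enters.
Ratio test on column x_4 — row 1: entry 0 ≤ 0; row 2: 7/2 = 7/2. Minimum is 7/2 at row 2 (s_2 leaves); pivot element 2.
Divide row 2 by 2; eliminate column x_4 from the other rows.
After both pivots, the entry at constraint row 1, column RHS is 3.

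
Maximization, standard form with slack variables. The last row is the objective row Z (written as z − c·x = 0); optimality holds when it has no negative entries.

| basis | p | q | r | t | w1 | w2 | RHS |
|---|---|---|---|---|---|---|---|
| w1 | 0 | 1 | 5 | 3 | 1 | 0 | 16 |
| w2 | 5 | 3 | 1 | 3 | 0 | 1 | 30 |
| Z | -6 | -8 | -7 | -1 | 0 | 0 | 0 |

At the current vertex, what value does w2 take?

30

w2 is basic (row 2); its value is the RHS of that row, 30.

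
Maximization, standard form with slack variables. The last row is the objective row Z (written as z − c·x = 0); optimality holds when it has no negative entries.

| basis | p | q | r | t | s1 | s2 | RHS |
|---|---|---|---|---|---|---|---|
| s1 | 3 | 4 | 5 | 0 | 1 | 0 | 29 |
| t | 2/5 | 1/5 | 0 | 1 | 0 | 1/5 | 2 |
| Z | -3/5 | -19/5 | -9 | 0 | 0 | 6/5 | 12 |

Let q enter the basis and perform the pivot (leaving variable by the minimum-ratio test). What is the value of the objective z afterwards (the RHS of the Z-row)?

791/20

Ratio test on column q — row 1: 29/4 = 29/4; row 2: 2/(1/5) = 10. Minimum is 29/4 at row 1 (s1 leaves); pivot element 4.
Pivot on row 1; the Z-row RHS becomes 12 − (-19/5)·(29/4) = 791/20.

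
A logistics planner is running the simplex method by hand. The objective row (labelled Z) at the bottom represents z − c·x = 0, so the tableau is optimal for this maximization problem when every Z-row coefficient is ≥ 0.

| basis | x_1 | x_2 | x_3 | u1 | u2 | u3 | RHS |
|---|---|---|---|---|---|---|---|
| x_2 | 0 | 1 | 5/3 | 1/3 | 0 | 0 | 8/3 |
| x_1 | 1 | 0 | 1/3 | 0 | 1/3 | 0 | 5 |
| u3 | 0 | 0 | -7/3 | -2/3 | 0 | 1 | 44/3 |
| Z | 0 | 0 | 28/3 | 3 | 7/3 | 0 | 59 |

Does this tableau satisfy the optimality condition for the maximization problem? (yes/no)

yes

Every Z-row coefficient is ≥ 0, so the tableau is optimal.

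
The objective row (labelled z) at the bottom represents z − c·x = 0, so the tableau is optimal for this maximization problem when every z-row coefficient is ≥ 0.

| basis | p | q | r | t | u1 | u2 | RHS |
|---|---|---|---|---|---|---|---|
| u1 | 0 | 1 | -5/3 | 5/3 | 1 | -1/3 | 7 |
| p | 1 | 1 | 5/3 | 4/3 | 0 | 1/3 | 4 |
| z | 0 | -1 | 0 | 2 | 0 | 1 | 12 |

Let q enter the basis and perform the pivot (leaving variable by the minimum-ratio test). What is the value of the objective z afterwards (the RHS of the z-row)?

Ratio test on column q — row 1: 7/1 = 7; row 2: 4/1 = 4. Minimum is 4 at row 2 (p leaves); pivot element 1.
Pivot on row 2; the z-row RHS becomes 12 − (-1)·4 = 16.

16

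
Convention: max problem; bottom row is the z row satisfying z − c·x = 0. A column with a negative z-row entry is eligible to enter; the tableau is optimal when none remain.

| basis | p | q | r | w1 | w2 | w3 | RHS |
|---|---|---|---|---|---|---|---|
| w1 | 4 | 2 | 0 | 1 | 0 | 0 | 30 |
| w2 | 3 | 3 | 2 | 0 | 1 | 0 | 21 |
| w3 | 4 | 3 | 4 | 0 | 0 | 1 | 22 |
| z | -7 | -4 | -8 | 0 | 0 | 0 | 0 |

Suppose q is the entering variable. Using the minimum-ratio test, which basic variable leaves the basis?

Column q entries and ratios — w1: 30/2 = 15; w2: 21/3 = 7; w3: 22/3 = 22/3.
Smallest ratio is 7 in the row of w2, so w2 leaves.

w2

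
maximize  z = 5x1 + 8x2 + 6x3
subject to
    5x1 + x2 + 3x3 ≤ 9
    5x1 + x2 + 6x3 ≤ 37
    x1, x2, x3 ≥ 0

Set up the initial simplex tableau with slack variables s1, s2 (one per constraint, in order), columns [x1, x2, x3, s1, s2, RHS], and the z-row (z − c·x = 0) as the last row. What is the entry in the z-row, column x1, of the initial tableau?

The z-row carries the negated objective coefficients: the x1 entry is -5.

-5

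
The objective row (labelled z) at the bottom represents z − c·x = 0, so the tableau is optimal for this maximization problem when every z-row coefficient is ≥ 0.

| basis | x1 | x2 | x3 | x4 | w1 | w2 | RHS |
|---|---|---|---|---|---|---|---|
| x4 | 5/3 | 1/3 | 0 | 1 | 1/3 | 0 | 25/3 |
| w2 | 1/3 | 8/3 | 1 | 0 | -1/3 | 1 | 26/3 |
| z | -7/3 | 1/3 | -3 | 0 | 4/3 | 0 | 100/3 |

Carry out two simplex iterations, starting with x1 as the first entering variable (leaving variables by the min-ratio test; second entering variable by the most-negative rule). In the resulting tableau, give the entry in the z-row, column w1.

3/5

Ratio test on column x1 — row 1: (25/3)/(5/3) = 5; row 2: (26/3)/(1/3) = 26. Minimum is 5 at row 1 (x4 leaves); pivot element 5/3.
Divide row 1 by 5/3; eliminate column x1 from the other rows.
Second iteration: most negative z-row entry is -3 in column x3, so x3 enters.
Ratio test on column x3 — row 1: entry 0 ≤ 0; row 2: 7/1 = 7. Minimum is 7 at row 2 (w2 leaves); pivot element 1.
Divide row 2 by 1; eliminate column x3 from the other rows.
After both pivots, the entry at the z-row, column w1 is 3/5.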